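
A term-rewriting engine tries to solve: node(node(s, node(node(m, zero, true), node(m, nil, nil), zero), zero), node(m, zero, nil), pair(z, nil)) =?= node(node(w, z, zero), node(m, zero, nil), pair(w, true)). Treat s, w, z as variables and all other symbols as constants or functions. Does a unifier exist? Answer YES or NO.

Decompose node/3: node(s, node(node(m, zero, true), node(m, nil, nil), zero), zero) =?= node(w, z, zero),  node(m, zero, nil) =?= node(m, zero, nil),  pair(z, nil) =?= pair(w, true).
Decompose node/3: s =?= w,  node(node(m, zero, true), node(m, nil, nil), zero) =?= z,  zero =?= zero.
Bind s := w; no other remaining equation mentions s.
Bind z := node(node(m, zero, true), node(m, nil, nil), zero); substituting into the one remaining equation that mentions z gives: pair(node(node(m, zero, true), node(m, nil, nil), zero), nil) =?= pair(w, true).
Delete trivial equation zero =?= zero.
Delete trivial equation node(m, zero, nil) =?= node(m, zero, nil).
Decompose pair/2: node(node(m, zero, true), node(m, nil, nil), zero) =?= w,  nil =?= true.
Bind w := node(node(m, zero, true), node(m, nil, nil), zero); no other remaining equation mentions w. Substituting into the earlier binding gives s := node(node(m, zero, true), node(m, nil, nil), zero).
Clash: constants nil and true differ; no unifier exists.

NO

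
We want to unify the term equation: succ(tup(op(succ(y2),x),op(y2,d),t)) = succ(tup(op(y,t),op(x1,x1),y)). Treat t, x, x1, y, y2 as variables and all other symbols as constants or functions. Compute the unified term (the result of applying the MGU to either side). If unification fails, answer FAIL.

Decompose succ/1: tup(op(succ(y2),x),op(y2,d),t) = tup(op(y,t),op(x1,x1),y).
Decompose tup/3: op(succ(y2),x) = op(y,t),  op(y2,d) = op(x1,x1),  t = y.
Decompose op/2: succ(y2) = y,  x = t.
Bind y := succ(y2); substituting into the one remaining equation that mentions y gives: t = succ(y2).
Bind x := t; no other remaining equation mentions x.
Decompose op/2: y2 = x1,  d = x1.
Bind y2 := x1; substituting into the one remaining equation that mentions y2 gives: t = succ(x1). Substituting into the earlier binding gives y := succ(x1).
Bind x1 := d; substituting into the remaining equation gives: t = succ(d). Substituting into the earlier bindings gives y := succ(d), y2 := d.
Bind t := succ(d). Substituting into the earlier binding gives x := succ(d).
Applying the MGU to either side gives succ(tup(op(succ(d),succ(d)),op(d,d),succ(d))).

succ(tup(op(succ(d),succ(d)),op(d,d),succ(d)))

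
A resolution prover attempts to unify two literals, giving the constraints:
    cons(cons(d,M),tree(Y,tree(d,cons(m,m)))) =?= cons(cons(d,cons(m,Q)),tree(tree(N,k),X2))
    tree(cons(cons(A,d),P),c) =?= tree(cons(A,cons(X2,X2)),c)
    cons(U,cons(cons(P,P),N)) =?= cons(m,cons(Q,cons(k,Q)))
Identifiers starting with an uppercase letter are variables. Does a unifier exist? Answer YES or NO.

NO

Decompose cons/2: cons(d,M) =?= cons(d,cons(m,Q)),  tree(Y,tree(d,cons(m,m))) =?= tree(tree(N,k),X2).
Decompose cons/2: d =?= d,  M =?= cons(m,Q).
Delete trivial equation d =?= d.
Bind M := cons(m,Q); no other remaining equation mentions M.
Decompose tree/2: Y =?= tree(N,k),  tree(d,cons(m,m)) =?= X2.
Bind Y := tree(N,k); no other remaining equation mentions Y.
Bind X2 := tree(d,cons(m,m)); substituting into the one remaining equation that mentions X2 gives: tree(cons(cons(A,d),P),c) =?= tree(cons(A,cons(tree(d,cons(m,m)),tree(d,cons(m,m)))),c).
Decompose tree/2: cons(cons(A,d),P) =?= cons(A,cons(tree(d,cons(m,m)),tree(d,cons(m,m)))),  c =?= c.
Decompose cons/2: cons(A,d) =?= A,  P =?= cons(tree(d,cons(m,m)),tree(d,cons(m,m))).
Occurs check fails: A occurs in cons(A,d); the equation A =?= cons(A,d) has no finite solution.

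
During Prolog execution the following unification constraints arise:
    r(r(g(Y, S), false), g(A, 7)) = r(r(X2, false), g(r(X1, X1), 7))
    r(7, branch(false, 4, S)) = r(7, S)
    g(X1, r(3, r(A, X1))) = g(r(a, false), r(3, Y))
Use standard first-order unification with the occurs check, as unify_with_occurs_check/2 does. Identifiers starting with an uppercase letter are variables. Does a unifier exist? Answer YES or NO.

NO

Decompose r/2: r(g(Y, S), false) = r(X2, false),  g(A, 7) = g(r(X1, X1), 7).
Decompose r/2: g(Y, S) = X2,  false = false.
Bind X2 := g(Y, S); no other remaining equation mentions X2.
Delete trivial equation false = false.
Decompose g/2: A = r(X1, X1),  7 = 7.
Bind A := r(X1, X1); substituting into the one remaining equation that mentions A gives: g(X1, r(3, r(r(X1, X1), X1))) = g(r(a, false), r(3, Y)).
Delete trivial equation 7 = 7.
Decompose r/2: 7 = 7,  branch(false, 4, S) = S.
Delete trivial equation 7 = 7.
Occurs check fails: S occurs in branch(false, 4, S); the equation S = branch(false, 4, S) has no finite solution.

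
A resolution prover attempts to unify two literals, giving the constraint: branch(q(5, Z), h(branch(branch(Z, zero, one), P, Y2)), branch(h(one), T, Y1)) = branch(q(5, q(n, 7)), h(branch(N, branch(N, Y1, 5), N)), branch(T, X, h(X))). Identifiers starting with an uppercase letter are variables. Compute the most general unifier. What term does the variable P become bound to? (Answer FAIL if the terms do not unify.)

branch(branch(q(n, 7), zero, one), h(h(one)), 5)

Decompose branch/3: q(5, Z) = q(5, q(n, 7)),  h(branch(branch(Z, zero, one), P, Y2)) = h(branch(N, branch(N, Y1, 5), N)),  branch(h(one), T, Y1) = branch(T, X, h(X)).
Decompose q/2: 5 = 5,  Z = q(n, 7).
Delete trivial equation 5 = 5.
Bind Z := q(n, 7); substituting into the one remaining equation that mentions Z gives: h(branch(branch(q(n, 7), zero, one), P, Y2)) = h(branch(N, branch(N, Y1, 5), N)).
Decompose h/1: branch(branch(q(n, 7), zero, one), P, Y2) = branch(N, branch(N, Y1, 5), N).
Decompose branch/3: branch(q(n, 7), zero, one) = N,  P = branch(N, Y1, 5),  Y2 = N.
Bind N := branch(q(n, 7), zero, one); substituting into the 2 remaining equations that mention N gives: P = branch(branch(q(n, 7), zero, one), Y1, 5),  Y2 = branch(q(n, 7), zero, one).
Bind P := branch(branch(q(n, 7), zero, one), Y1, 5); no other remaining equation mentions P.
Bind Y2 := branch(q(n, 7), zero, one); no other remaining equation mentions Y2.
Decompose branch/3: h(one) = T,  T = X,  Y1 = h(X).
Bind T := h(one); substituting into the one remaining equation that mentions T gives: h(one) = X.
Bind X := h(one); substituting into the remaining equation gives: Y1 = h(h(one)).
Bind Y1 := h(h(one)). Substituting into the earlier binding gives P := branch(branch(q(n, 7), zero, one), h(h(one)), 5).
MGU = { Z := q(n, 7), N := branch(q(n, 7), zero, one), P := branch(branch(q(n, 7), zero, one), h(h(one)), 5), Y2 := branch(q(n, 7), zero, one), T := h(one), X := h(one), Y1 := h(h(one)) }, so P := branch(branch(q(n, 7), zero, one), h(h(one)), 5).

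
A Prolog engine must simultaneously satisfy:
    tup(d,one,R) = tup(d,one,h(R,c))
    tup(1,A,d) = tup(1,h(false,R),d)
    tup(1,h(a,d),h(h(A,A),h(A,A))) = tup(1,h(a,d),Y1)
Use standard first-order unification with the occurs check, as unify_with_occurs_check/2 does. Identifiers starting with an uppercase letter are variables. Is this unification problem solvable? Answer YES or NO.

Decompose tup/3: d = d,  one = one,  R = h(R,c).
Delete trivial equation d = d.
Delete trivial equation one = one.
Occurs check fails: R occurs in h(R,c); the equation R = h(R,c) has no finite solution.

NO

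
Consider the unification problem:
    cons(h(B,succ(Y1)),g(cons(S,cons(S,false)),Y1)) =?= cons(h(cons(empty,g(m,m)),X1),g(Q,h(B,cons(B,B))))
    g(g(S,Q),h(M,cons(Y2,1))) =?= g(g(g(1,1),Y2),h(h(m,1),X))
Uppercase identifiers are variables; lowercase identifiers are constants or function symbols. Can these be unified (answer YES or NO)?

Decompose cons/2: h(B,succ(Y1)) =?= h(cons(empty,g(m,m)),X1),  g(cons(S,cons(S,false)),Y1) =?= g(Q,h(B,cons(B,B))).
Decompose h/2: B =?= cons(empty,g(m,m)),  succ(Y1) =?= X1.
Bind B := cons(empty,g(m,m)); substituting into the one remaining equation that mentions B gives: g(cons(S,cons(S,false)),Y1) =?= g(Q,h(cons(empty,g(m,m)),cons(cons(empty,g(m,m)),cons(empty,g(m,m))))).
Bind X1 := succ(Y1); no other remaining equation mentions X1.
Decompose g/2: cons(S,cons(S,false)) =?= Q,  Y1 =?= h(cons(empty,g(m,m)),cons(cons(empty,g(m,m)),cons(empty,g(m,m)))).
Bind Q := cons(S,cons(S,false)); substituting into the one remaining equation that mentions Q gives: g(g(S,cons(S,cons(S,false))),h(M,cons(Y2,1))) =?= g(g(g(1,1),Y2),h(h(m,1),X)).
Bind Y1 := h(cons(empty,g(m,m)),cons(cons(empty,g(m,m)),cons(empty,g(m,m)))); no other remaining equation mentions Y1. Substituting into the earlier binding gives X1 := succ(h(cons(empty,g(m,m)),cons(cons(empty,g(m,m)),cons(empty,g(m,m))))).
Decompose g/2: g(S,cons(S,cons(S,false))) =?= g(g(1,1),Y2),  h(M,cons(Y2,1)) =?= h(h(m,1),X).
Decompose g/2: S =?= g(1,1),  cons(S,cons(S,false)) =?= Y2.
Bind S := g(1,1); substituting into the one remaining equation that mentions S gives: cons(g(1,1),cons(g(1,1),false)) =?= Y2. Substituting into the earlier binding gives Q := cons(g(1,1),cons(g(1,1),false)).
Bind Y2 := cons(g(1,1),cons(g(1,1),false)); substituting into the remaining equation gives: h(M,cons(cons(g(1,1),cons(g(1,1),false)),1)) =?= h(h(m,1),X).
Decompose h/2: M =?= h(m,1),  cons(cons(g(1,1),cons(g(1,1),false)),1) =?= X.
Bind M := h(m,1); no other remaining equation mentions M.
Bind X := cons(cons(g(1,1),cons(g(1,1),false)),1).
No equations remain and no clash or occurs-check failure arose, so a unifier exists.

YES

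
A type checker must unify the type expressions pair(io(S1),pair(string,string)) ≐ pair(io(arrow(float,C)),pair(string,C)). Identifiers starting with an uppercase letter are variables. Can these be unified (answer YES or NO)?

YES

Decompose pair/2: io(S1) ≐ io(arrow(float,C)),  pair(string,string) ≐ pair(string,C).
Decompose io/1: S1 ≐ arrow(float,C).
Bind S1 := arrow(float,C); no other remaining equation mentions S1.
Decompose pair/2: string ≐ string,  string ≐ C.
Delete trivial equation string ≐ string.
Bind C := string. Substituting into the earlier binding gives S1 := arrow(float,string).
No equations remain and no clash or occurs-check failure arose, so a unifier exists.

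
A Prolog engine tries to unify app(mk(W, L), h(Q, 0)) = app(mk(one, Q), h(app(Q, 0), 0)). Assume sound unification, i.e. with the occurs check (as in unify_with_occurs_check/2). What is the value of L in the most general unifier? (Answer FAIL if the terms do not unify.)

Decompose app/2: mk(W, L) = mk(one, Q),  h(Q, 0) = h(app(Q, 0), 0).
Decompose mk/2: W = one,  L = Q.
Bind W := one; no other remaining equation mentions W.
Bind L := Q; no other remaining equation mentions L.
Decompose h/2: Q = app(Q, 0),  0 = 0.
Occurs check fails: Q occurs in app(Q, 0); the equation Q = app(Q, 0) has no finite solution.

FAIL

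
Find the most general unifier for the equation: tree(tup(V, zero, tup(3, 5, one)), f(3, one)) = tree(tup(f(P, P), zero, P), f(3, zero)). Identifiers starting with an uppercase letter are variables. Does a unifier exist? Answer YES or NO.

NO

Decompose tree/2: tup(V, zero, tup(3, 5, one)) = tup(f(P, P), zero, P),  f(3, one) = f(3, zero).
Decompose tup/3: V = f(P, P),  zero = zero,  tup(3, 5, one) = P.
Bind V := f(P, P); no other remaining equation mentions V.
Delete trivial equation zero = zero.
Bind P := tup(3, 5, one); no other remaining equation mentions P. Substituting into the earlier binding gives V := f(tup(3, 5, one), tup(3, 5, one)).
Decompose f/2: 3 = 3,  one = zero.
Delete trivial equation 3 = 3.
Clash: constants one and zero differ; no unifier exists.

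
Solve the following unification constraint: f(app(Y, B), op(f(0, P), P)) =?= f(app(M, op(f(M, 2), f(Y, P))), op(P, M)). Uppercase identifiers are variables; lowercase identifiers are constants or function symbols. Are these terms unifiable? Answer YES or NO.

NO

Decompose f/2: app(Y, B) =?= app(M, op(f(M, 2), f(Y, P))),  op(f(0, P), P) =?= op(P, M).
Decompose app/2: Y =?= M,  B =?= op(f(M, 2), f(Y, P)).
Bind Y := M; substituting into the one remaining equation that mentions Y gives: B =?= op(f(M, 2), f(M, P)).
Bind B := op(f(M, 2), f(M, P)); no other remaining equation mentions B.
Decompose op/2: f(0, P) =?= P,  P =?= M.
Occurs check fails: P occurs in f(0, P); the equation P =?= f(0, P) has no finite solution.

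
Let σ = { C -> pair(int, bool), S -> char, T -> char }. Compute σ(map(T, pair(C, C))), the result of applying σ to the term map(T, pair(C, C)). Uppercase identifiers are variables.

map(char, pair(pair(int, bool), pair(int, bool)))

Replace each occurrence of C with pair(int, bool).
Replace each occurrence of T with char.
Result: map(char, pair(pair(int, bool), pair(int, bool))).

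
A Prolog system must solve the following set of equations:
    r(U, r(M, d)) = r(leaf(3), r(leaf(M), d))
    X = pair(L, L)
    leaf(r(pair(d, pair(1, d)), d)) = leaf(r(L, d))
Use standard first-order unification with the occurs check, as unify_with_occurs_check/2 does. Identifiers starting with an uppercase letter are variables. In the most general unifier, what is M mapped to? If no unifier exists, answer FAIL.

FAIL

Decompose r/2: U = leaf(3),  r(M, d) = r(leaf(M), d).
Bind U := leaf(3); no other remaining equation mentions U.
Decompose r/2: M = leaf(M),  d = d.
Occurs check fails: M occurs in leaf(M); the equation M = leaf(M) has no finite solution.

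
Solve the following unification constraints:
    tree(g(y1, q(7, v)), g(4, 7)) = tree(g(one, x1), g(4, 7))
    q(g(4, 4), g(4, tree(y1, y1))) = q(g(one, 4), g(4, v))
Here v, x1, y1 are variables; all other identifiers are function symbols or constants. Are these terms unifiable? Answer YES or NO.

NO

Decompose tree/2: g(y1, q(7, v)) = g(one, x1),  g(4, 7) = g(4, 7).
Decompose g/2: y1 = one,  q(7, v) = x1.
Bind y1 := one; substituting into the one remaining equation that mentions y1 gives: q(g(4, 4), g(4, tree(one, one))) = q(g(one, 4), g(4, v)).
Bind x1 := q(7, v); no other remaining equation mentions x1.
Delete trivial equation g(4, 7) = g(4, 7).
Decompose q/2: g(4, 4) = g(one, 4),  g(4, tree(one, one)) = g(4, v).
Decompose g/2: 4 = one,  4 = 4.
Clash: constants 4 and one differ; no unifier exists.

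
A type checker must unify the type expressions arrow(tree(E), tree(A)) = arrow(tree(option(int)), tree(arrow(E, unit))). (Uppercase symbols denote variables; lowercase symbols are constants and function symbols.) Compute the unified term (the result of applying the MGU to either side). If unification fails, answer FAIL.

Decompose arrow/2: tree(E) = tree(option(int)),  tree(A) = tree(arrow(E, unit)).
Decompose tree/1: E = option(int).
Bind E := option(int); substituting into the remaining equation gives: tree(A) = tree(arrow(option(int), unit)).
Decompose tree/1: A = arrow(option(int), unit).
Bind A := arrow(option(int), unit).
Applying the MGU to either side gives arrow(tree(option(int)), tree(arrow(option(int), unit))).

arrow(tree(option(int)), tree(arrow(option(int), unit)))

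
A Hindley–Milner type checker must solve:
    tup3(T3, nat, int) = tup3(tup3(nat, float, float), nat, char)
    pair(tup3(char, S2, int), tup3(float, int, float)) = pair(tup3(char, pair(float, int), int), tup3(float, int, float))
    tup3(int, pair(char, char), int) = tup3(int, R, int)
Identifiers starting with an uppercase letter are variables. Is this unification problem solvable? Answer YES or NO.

Decompose tup3/3: T3 = tup3(nat, float, float),  nat = nat,  int = char.
Bind T3 := tup3(nat, float, float); no other remaining equation mentions T3.
Delete trivial equation nat = nat.
Clash: constants int and char differ; no unifier exists.

NO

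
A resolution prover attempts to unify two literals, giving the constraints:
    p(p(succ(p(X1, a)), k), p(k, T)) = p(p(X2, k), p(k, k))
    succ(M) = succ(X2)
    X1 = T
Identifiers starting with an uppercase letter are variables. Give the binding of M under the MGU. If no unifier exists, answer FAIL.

Decompose p/2: p(succ(p(X1, a)), k) = p(X2, k),  p(k, T) = p(k, k).
Decompose p/2: succ(p(X1, a)) = X2,  k = k.
Bind X2 := succ(p(X1, a)); substituting into the one remaining equation that mentions X2 gives: succ(M) = succ(succ(p(X1, a))).
Delete trivial equation k = k.
Decompose p/2: k = k,  T = k.
Delete trivial equation k = k.
Bind T := k; substituting into the one remaining equation that mentions T gives: X1 = k.
Decompose succ/1: M = succ(p(X1, a)).
Bind M := succ(p(X1, a)); no other remaining equation mentions M.
Bind X1 := k. Substituting into the earlier bindings gives X2 := succ(p(k, a)), M := succ(p(k, a)).
MGU = { X2 := succ(p(k, a)), T := k, M := succ(p(k, a)), X1 := k }, so M := succ(p(k, a)).

succ(p(k, a))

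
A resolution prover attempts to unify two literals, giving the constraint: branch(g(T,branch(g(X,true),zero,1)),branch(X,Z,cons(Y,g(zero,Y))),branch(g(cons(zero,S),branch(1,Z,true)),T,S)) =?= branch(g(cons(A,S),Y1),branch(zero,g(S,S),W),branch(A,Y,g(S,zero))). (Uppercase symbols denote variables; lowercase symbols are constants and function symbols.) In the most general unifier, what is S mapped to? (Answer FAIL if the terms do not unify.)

Decompose branch/3: g(T,branch(g(X,true),zero,1)) =?= g(cons(A,S),Y1),  branch(X,Z,cons(Y,g(zero,Y))) =?= branch(zero,g(S,S),W),  branch(g(cons(zero,S),branch(1,Z,true)),T,S) =?= branch(A,Y,g(S,zero)).
Decompose g/2: T =?= cons(A,S),  branch(g(X,true),zero,1) =?= Y1.
Bind T := cons(A,S); substituting into the one remaining equation that mentions T gives: branch(g(cons(zero,S),branch(1,Z,true)),cons(A,S),S) =?= branch(A,Y,g(S,zero)).
Bind Y1 := branch(g(X,true),zero,1); no other remaining equation mentions Y1.
Decompose branch/3: X =?= zero,  Z =?= g(S,S),  cons(Y,g(zero,Y)) =?= W.
Bind X := zero; no other remaining equation mentions X. Substituting into the earlier binding gives Y1 := branch(g(zero,true),zero,1).
Bind Z := g(S,S); substituting into the one remaining equation that mentions Z gives: branch(g(cons(zero,S),branch(1,g(S,S),true)),cons(A,S),S) =?= branch(A,Y,g(S,zero)).
Bind W := cons(Y,g(zero,Y)); no other remaining equation mentions W.
Decompose branch/3: g(cons(zero,S),branch(1,g(S,S),true)) =?= A,  cons(A,S) =?= Y,  S =?= g(S,zero).
Bind A := g(cons(zero,S),branch(1,g(S,S),true)); substituting into the one remaining equation that mentions A gives: cons(g(cons(zero,S),branch(1,g(S,S),true)),S) =?= Y. Substituting into the earlier binding gives T := cons(g(cons(zero,S),branch(1,g(S,S),true)),S).
Bind Y := cons(g(cons(zero,S),branch(1,g(S,S),true)),S); no other remaining equation mentions Y. Substituting into the earlier binding gives W := cons(cons(g(cons(zero,S),branch(1,g(S,S),true)),S),g(zero,cons(g(cons(zero,S),branch(1,g(S,S),true)),S))).
Occurs check fails: S occurs in g(S,zero); the equation S =?= g(S,zero) has no finite solution.

FAIL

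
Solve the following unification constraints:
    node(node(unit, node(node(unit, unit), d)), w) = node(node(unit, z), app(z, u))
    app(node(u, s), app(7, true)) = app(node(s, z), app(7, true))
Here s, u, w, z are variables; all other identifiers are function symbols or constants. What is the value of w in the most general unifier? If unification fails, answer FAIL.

Decompose node/2: node(unit, node(node(unit, unit), d)) = node(unit, z),  w = app(z, u).
Decompose node/2: unit = unit,  node(node(unit, unit), d) = z.
Delete trivial equation unit = unit.
Bind z := node(node(unit, unit), d); substituting into the remaining equations gives: w = app(node(node(unit, unit), d), u),  app(node(u, s), app(7, true)) = app(node(s, node(node(unit, unit), d)), app(7, true)).
Bind w := app(node(node(unit, unit), d), u); no other remaining equation mentions w.
Decompose app/2: node(u, s) = node(s, node(node(unit, unit), d)),  app(7, true) = app(7, true).
Decompose node/2: u = s,  s = node(node(unit, unit), d).
Bind u := s; no other remaining equation mentions u. Substituting into the earlier binding gives w := app(node(node(unit, unit), d), s).
Bind s := node(node(unit, unit), d); no other remaining equation mentions s. Substituting into the earlier bindings gives w := app(node(node(unit, unit), d), node(node(unit, unit), d)), u := node(node(unit, unit), d).
Delete trivial equation app(7, true) = app(7, true).
MGU = { z ↦ node(node(unit, unit), d), w ↦ app(node(node(unit, unit), d), node(node(unit, unit), d)), u ↦ node(node(unit, unit), d), s ↦ node(node(unit, unit), d) }, so w ↦ app(node(node(unit, unit), d), node(node(unit, unit), d)).

app(node(node(unit, unit), d), node(node(unit, unit), d))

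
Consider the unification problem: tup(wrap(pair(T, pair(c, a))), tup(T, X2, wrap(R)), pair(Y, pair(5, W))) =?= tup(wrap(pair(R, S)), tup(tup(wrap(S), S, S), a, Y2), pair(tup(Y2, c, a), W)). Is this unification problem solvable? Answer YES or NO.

NO

Decompose tup/3: wrap(pair(T, pair(c, a))) =?= wrap(pair(R, S)),  tup(T, X2, wrap(R)) =?= tup(tup(wrap(S), S, S), a, Y2),  pair(Y, pair(5, W)) =?= pair(tup(Y2, c, a), W).
Decompose wrap/1: pair(T, pair(c, a)) =?= pair(R, S).
Decompose pair/2: T =?= R,  pair(c, a) =?= S.
Bind T := R; substituting into the one remaining equation that mentions T gives: tup(R, X2, wrap(R)) =?= tup(tup(wrap(S), S, S), a, Y2).
Bind S := pair(c, a); substituting into the one remaining equation that mentions S gives: tup(R, X2, wrap(R)) =?= tup(tup(wrap(pair(c, a)), pair(c, a), pair(c, a)), a, Y2).
Decompose tup/3: R =?= tup(wrap(pair(c, a)), pair(c, a), pair(c, a)),  X2 =?= a,  wrap(R) =?= Y2.
Bind R := tup(wrap(pair(c, a)), pair(c, a), pair(c, a)); substituting into the one remaining equation that mentions R gives: wrap(tup(wrap(pair(c, a)), pair(c, a), pair(c, a))) =?= Y2. Substituting into the earlier binding gives T := tup(wrap(pair(c, a)), pair(c, a), pair(c, a)).
Bind X2 := a; no other remaining equation mentions X2.
Bind Y2 := wrap(tup(wrap(pair(c, a)), pair(c, a), pair(c, a))); substituting into the remaining equation gives: pair(Y, pair(5, W)) =?= pair(tup(wrap(tup(wrap(pair(c, a)), pair(c, a), pair(c, a))), c, a), W).
Decompose pair/2: Y =?= tup(wrap(tup(wrap(pair(c, a)), pair(c, a), pair(c, a))), c, a),  pair(5, W) =?= W.
Bind Y := tup(wrap(tup(wrap(pair(c, a)), pair(c, a), pair(c, a))), c, a); no other remaining equation mentions Y.
Occurs check fails: W occurs in pair(5, W); the equation W =?= pair(5, W) has no finite solution.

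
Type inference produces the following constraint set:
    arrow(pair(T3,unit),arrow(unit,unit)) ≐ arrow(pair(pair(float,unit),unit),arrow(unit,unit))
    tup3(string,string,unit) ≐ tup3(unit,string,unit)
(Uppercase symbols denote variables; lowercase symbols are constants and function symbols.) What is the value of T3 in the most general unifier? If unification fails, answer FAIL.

Decompose arrow/2: pair(T3,unit) ≐ pair(pair(float,unit),unit),  arrow(unit,unit) ≐ arrow(unit,unit).
Decompose pair/2: T3 ≐ pair(float,unit),  unit ≐ unit.
Bind T3 := pair(float,unit); no other remaining equation mentions T3.
Delete trivial equation unit ≐ unit.
Delete trivial equation arrow(unit,unit) ≐ arrow(unit,unit).
Decompose tup3/3: string ≐ unit,  string ≐ string,  unit ≐ unit.
Clash: constants string and unit differ; no unifier exists.

FAIL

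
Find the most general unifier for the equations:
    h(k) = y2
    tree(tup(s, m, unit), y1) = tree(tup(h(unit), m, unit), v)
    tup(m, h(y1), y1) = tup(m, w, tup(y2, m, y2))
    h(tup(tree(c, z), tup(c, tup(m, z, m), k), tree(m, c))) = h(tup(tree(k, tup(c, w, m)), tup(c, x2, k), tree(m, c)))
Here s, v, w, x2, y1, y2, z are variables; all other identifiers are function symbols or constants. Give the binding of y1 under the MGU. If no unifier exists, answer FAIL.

FAIL

Bind y2 := h(k); substituting into the one remaining equation that mentions y2 gives: tup(m, h(y1), y1) = tup(m, w, tup(h(k), m, h(k))).
Decompose tree/2: tup(s, m, unit) = tup(h(unit), m, unit),  y1 = v.
Decompose tup/3: s = h(unit),  m = m,  unit = unit.
Bind s := h(unit); no other remaining equation mentions s.
Delete trivial equation m = m.
Delete trivial equation unit = unit.
Bind y1 := v; substituting into the one remaining equation that mentions y1 gives: tup(m, h(v), v) = tup(m, w, tup(h(k), m, h(k))).
Decompose tup/3: m = m,  h(v) = w,  v = tup(h(k), m, h(k)).
Delete trivial equation m = m.
Bind w := h(v); substituting into the one remaining equation that mentions w gives: h(tup(tree(c, z), tup(c, tup(m, z, m), k), tree(m, c))) = h(tup(tree(k, tup(c, h(v), m)), tup(c, x2, k), tree(m, c))).
Bind v := tup(h(k), m, h(k)); substituting into the remaining equation gives: h(tup(tree(c, z), tup(c, tup(m, z, m), k), tree(m, c))) = h(tup(tree(k, tup(c, h(tup(h(k), m, h(k))), m)), tup(c, x2, k), tree(m, c))). Substituting into the earlier bindings gives y1 := tup(h(k), m, h(k)), w := h(tup(h(k), m, h(k))).
Decompose h/1: tup(tree(c, z), tup(c, tup(m, z, m), k), tree(m, c)) = tup(tree(k, tup(c, h(tup(h(k), m, h(k))), m)), tup(c, x2, k), tree(m, c)).
Decompose tup/3: tree(c, z) = tree(k, tup(c, h(tup(h(k), m, h(k))), m)),  tup(c, tup(m, z, m), k) = tup(c, x2, k),  tree(m, c) = tree(m, c).
Decompose tree/2: c = k,  z = tup(c, h(tup(h(k), m, h(k))), m).
Clash: constants c and k differ; no unifier exists.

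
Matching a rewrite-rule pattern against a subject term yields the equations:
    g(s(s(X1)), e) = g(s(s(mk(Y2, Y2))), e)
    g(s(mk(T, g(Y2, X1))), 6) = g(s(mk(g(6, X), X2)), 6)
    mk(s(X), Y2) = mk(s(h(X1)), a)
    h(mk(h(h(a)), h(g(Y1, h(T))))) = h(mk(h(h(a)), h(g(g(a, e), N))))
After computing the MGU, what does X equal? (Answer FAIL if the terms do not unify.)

Decompose g/2: s(s(X1)) = s(s(mk(Y2, Y2))),  e = e.
Decompose s/1: s(X1) = s(mk(Y2, Y2)).
Decompose s/1: X1 = mk(Y2, Y2).
Bind X1 := mk(Y2, Y2); substituting into the 2 remaining equations that mention X1 gives: g(s(mk(T, g(Y2, mk(Y2, Y2)))), 6) = g(s(mk(g(6, X), X2)), 6),  mk(s(X), Y2) = mk(s(h(mk(Y2, Y2))), a).
Delete trivial equation e = e.
Decompose g/2: s(mk(T, g(Y2, mk(Y2, Y2)))) = s(mk(g(6, X), X2)),  6 = 6.
Decompose s/1: mk(T, g(Y2, mk(Y2, Y2))) = mk(g(6, X), X2).
Decompose mk/2: T = g(6, X),  g(Y2, mk(Y2, Y2)) = X2.
Bind T := g(6, X); substituting into the one remaining equation that mentions T gives: h(mk(h(h(a)), h(g(Y1, h(g(6, X)))))) = h(mk(h(h(a)), h(g(g(a, e), N)))).
Bind X2 := g(Y2, mk(Y2, Y2)); no other remaining equation mentions X2.
Delete trivial equation 6 = 6.
Decompose mk/2: s(X) = s(h(mk(Y2, Y2))),  Y2 = a.
Decompose s/1: X = h(mk(Y2, Y2)).
Bind X := h(mk(Y2, Y2)); substituting into the one remaining equation that mentions X gives: h(mk(h(h(a)), h(g(Y1, h(g(6, h(mk(Y2, Y2)))))))) = h(mk(h(h(a)), h(g(g(a, e), N)))). Substituting into the earlier binding gives T := g(6, h(mk(Y2, Y2))).
Bind Y2 := a; substituting into the remaining equation gives: h(mk(h(h(a)), h(g(Y1, h(g(6, h(mk(a, a)))))))) = h(mk(h(h(a)), h(g(g(a, e), N)))). Substituting into the earlier bindings gives X1 := mk(a, a), T := g(6, h(mk(a, a))), X2 := g(a, mk(a, a)), X := h(mk(a, a)).
Decompose h/1: mk(h(h(a)), h(g(Y1, h(g(6, h(mk(a, a))))))) = mk(h(h(a)), h(g(g(a, e), N))).
Decompose mk/2: h(h(a)) = h(h(a)),  h(g(Y1, h(g(6, h(mk(a, a)))))) = h(g(g(a, e), N)).
Delete trivial equation h(h(a)) = h(h(a)).
Decompose h/1: g(Y1, h(g(6, h(mk(a, a))))) = g(g(a, e), N).
Decompose g/2: Y1 = g(a, e),  h(g(6, h(mk(a, a)))) = N.
Bind Y1 := g(a, e); no other remaining equation mentions Y1.
Bind N := h(g(6, h(mk(a, a)))).
MGU = { X1 -> mk(a, a), T -> g(6, h(mk(a, a))), X2 -> g(a, mk(a, a)), X -> h(mk(a, a)), Y2 -> a, Y1 -> g(a, e), N -> h(g(6, h(mk(a, a)))) }, so X -> h(mk(a, a)).

h(mk(a, a))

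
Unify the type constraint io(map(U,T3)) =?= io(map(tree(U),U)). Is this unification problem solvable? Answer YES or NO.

NO

Decompose io/1: map(U,T3) =?= map(tree(U),U).
Decompose map/2: U =?= tree(U),  T3 =?= U.
Occurs check fails: U occurs in tree(U); the equation U =?= tree(U) has no finite solution.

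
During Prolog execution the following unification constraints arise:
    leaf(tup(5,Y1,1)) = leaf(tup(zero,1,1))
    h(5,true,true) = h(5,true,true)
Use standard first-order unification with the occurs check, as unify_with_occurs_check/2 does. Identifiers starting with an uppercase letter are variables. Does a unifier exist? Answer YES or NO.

NO

Decompose leaf/1: tup(5,Y1,1) = tup(zero,1,1).
Decompose tup/3: 5 = zero,  Y1 = 1,  1 = 1.
Clash: constants 5 and zero differ; no unifier exists.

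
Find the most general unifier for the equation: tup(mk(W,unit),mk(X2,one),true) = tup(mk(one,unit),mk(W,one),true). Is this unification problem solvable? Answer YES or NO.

Decompose tup/3: mk(W,unit) = mk(one,unit),  mk(X2,one) = mk(W,one),  true = true.
Decompose mk/2: W = one,  unit = unit.
Bind W := one; substituting into the one remaining equation that mentions W gives: mk(X2,one) = mk(one,one).
Delete trivial equation unit = unit.
Decompose mk/2: X2 = one,  one = one.
Bind X2 := one; no other remaining equation mentions X2.
Delete trivial equation one = one.
Delete trivial equation true = true.
No equations remain and no clash or occurs-check failure arose, so a unifier exists.

YES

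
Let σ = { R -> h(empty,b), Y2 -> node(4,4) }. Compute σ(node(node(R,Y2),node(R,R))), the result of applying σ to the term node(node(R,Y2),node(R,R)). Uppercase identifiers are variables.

Replace each occurrence of R with h(empty,b).
Replace each occurrence of Y2 with node(4,4).
Result: node(node(h(empty,b),node(4,4)),node(h(empty,b),h(empty,b))).

node(node(h(empty,b),node(4,4)),node(h(empty,b),h(empty,b)))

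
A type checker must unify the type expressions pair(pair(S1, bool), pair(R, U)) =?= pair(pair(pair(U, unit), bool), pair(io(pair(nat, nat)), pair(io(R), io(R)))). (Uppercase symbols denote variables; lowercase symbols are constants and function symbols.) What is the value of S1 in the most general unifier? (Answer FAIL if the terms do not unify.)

pair(pair(io(io(pair(nat, nat))), io(io(pair(nat, nat)))), unit)

Decompose pair/2: pair(S1, bool) =?= pair(pair(U, unit), bool),  pair(R, U) =?= pair(io(pair(nat, nat)), pair(io(R), io(R))).
Decompose pair/2: S1 =?= pair(U, unit),  bool =?= bool.
Bind S1 := pair(U, unit); no other remaining equation mentions S1.
Delete trivial equation bool =?= bool.
Decompose pair/2: R =?= io(pair(nat, nat)),  U =?= pair(io(R), io(R)).
Bind R := io(pair(nat, nat)); substituting into the remaining equation gives: U =?= pair(io(io(pair(nat, nat))), io(io(pair(nat, nat)))).
Bind U := pair(io(io(pair(nat, nat))), io(io(pair(nat, nat)))). Substituting into the earlier binding gives S1 := pair(pair(io(io(pair(nat, nat))), io(io(pair(nat, nat)))), unit).
MGU = { S1 := pair(pair(io(io(pair(nat, nat))), io(io(pair(nat, nat)))), unit), R := io(pair(nat, nat)), U := pair(io(io(pair(nat, nat))), io(io(pair(nat, nat)))) }, so S1 := pair(pair(io(io(pair(nat, nat))), io(io(pair(nat, nat)))), unit).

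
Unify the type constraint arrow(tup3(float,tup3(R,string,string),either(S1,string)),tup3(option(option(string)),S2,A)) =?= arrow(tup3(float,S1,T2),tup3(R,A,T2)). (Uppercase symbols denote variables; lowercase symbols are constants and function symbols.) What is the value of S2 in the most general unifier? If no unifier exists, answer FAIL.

either(tup3(option(option(string)),string,string),string)

Decompose arrow/2: tup3(float,tup3(R,string,string),either(S1,string)) =?= tup3(float,S1,T2),  tup3(option(option(string)),S2,A) =?= tup3(R,A,T2).
Decompose tup3/3: float =?= float,  tup3(R,string,string) =?= S1,  either(S1,string) =?= T2.
Delete trivial equation float =?= float.
Bind S1 := tup3(R,string,string); substituting into the one remaining equation that mentions S1 gives: either(tup3(R,string,string),string) =?= T2.
Bind T2 := either(tup3(R,string,string),string); substituting into the remaining equation gives: tup3(option(option(string)),S2,A) =?= tup3(R,A,either(tup3(R,string,string),string)).
Decompose tup3/3: option(option(string)) =?= R,  S2 =?= A,  A =?= either(tup3(R,string,string),string).
Bind R := option(option(string)); substituting into the one remaining equation that mentions R gives: A =?= either(tup3(option(option(string)),string,string),string). Substituting into the earlier bindings gives S1 := tup3(option(option(string)),string,string), T2 := either(tup3(option(option(string)),string,string),string).
Bind S2 := A; no other remaining equation mentions S2.
Bind A := either(tup3(option(option(string)),string,string),string). Substituting into the earlier binding gives S2 := either(tup3(option(option(string)),string,string),string).
MGU = { S1 -> tup3(option(option(string)),string,string), T2 -> either(tup3(option(option(string)),string,string),string), R -> option(option(string)), S2 -> either(tup3(option(option(string)),string,string),string), A -> either(tup3(option(option(string)),string,string),string) }, so S2 -> either(tup3(option(option(string)),string,string),string).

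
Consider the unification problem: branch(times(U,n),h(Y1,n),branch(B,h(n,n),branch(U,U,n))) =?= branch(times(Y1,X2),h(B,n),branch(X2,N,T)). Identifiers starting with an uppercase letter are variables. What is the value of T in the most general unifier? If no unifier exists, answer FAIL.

branch(n,n,n)

Decompose branch/3: times(U,n) =?= times(Y1,X2),  h(Y1,n) =?= h(B,n),  branch(B,h(n,n),branch(U,U,n)) =?= branch(X2,N,T).
Decompose times/2: U =?= Y1,  n =?= X2.
Bind U := Y1; substituting into the one remaining equation that mentions U gives: branch(B,h(n,n),branch(Y1,Y1,n)) =?= branch(X2,N,T).
Bind X2 := n; substituting into the one remaining equation that mentions X2 gives: branch(B,h(n,n),branch(Y1,Y1,n)) =?= branch(n,N,T).
Decompose h/2: Y1 =?= B,  n =?= n.
Bind Y1 := B; substituting into the one remaining equation that mentions Y1 gives: branch(B,h(n,n),branch(B,B,n)) =?= branch(n,N,T). Substituting into the earlier binding gives U := B.
Delete trivial equation n =?= n.
Decompose branch/3: B =?= n,  h(n,n) =?= N,  branch(B,B,n) =?= T.
Bind B := n; substituting into the one remaining equation that mentions B gives: branch(n,n,n) =?= T. Substituting into the earlier bindings gives U := n, Y1 := n.
Bind N := h(n,n); no other remaining equation mentions N.
Bind T := branch(n,n,n).
MGU = { U := n, X2 := n, Y1 := n, B := n, N := h(n,n), T := branch(n,n,n) }, so T := branch(n,n,n).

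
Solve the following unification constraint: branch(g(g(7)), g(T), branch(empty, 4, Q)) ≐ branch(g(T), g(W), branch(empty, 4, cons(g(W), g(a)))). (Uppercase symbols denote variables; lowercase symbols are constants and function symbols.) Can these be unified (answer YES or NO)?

YES

Decompose branch/3: g(g(7)) ≐ g(T),  g(T) ≐ g(W),  branch(empty, 4, Q) ≐ branch(empty, 4, cons(g(W), g(a))).
Decompose g/1: g(7) ≐ T.
Bind T := g(7); substituting into the one remaining equation that mentions T gives: g(g(7)) ≐ g(W).
Decompose g/1: g(7) ≐ W.
Bind W := g(7); substituting into the remaining equation gives: branch(empty, 4, Q) ≐ branch(empty, 4, cons(g(g(7)), g(a))).
Decompose branch/3: empty ≐ empty,  4 ≐ 4,  Q ≐ cons(g(g(7)), g(a)).
Delete trivial equation empty ≐ empty.
Delete trivial equation 4 ≐ 4.
Bind Q := cons(g(g(7)), g(a)).
No equations remain and no clash or occurs-check failure arose, so a unifier exists.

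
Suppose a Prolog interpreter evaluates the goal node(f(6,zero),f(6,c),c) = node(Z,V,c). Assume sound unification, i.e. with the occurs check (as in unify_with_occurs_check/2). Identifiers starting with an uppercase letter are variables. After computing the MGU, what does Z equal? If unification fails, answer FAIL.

Decompose node/3: f(6,zero) = Z,  f(6,c) = V,  c = c.
Bind Z := f(6,zero); no other remaining equation mentions Z.
Bind V := f(6,c); no other remaining equation mentions V.
Delete trivial equation c = c.
MGU = { Z = f(6,zero), V = f(6,c) }, so Z = f(6,zero).

f(6,zero)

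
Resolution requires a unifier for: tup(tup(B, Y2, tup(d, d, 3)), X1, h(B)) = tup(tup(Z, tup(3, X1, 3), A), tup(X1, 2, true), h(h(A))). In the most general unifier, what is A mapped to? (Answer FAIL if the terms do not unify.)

Decompose tup/3: tup(B, Y2, tup(d, d, 3)) = tup(Z, tup(3, X1, 3), A),  X1 = tup(X1, 2, true),  h(B) = h(h(A)).
Decompose tup/3: B = Z,  Y2 = tup(3, X1, 3),  tup(d, d, 3) = A.
Bind B := Z; substituting into the one remaining equation that mentions B gives: h(Z) = h(h(A)).
Bind Y2 := tup(3, X1, 3); no other remaining equation mentions Y2.
Bind A := tup(d, d, 3); substituting into the one remaining equation that mentions A gives: h(Z) = h(h(tup(d, d, 3))).
Occurs check fails: X1 occurs in tup(X1, 2, true); the equation X1 = tup(X1, 2, true) has no finite solution.

FAIL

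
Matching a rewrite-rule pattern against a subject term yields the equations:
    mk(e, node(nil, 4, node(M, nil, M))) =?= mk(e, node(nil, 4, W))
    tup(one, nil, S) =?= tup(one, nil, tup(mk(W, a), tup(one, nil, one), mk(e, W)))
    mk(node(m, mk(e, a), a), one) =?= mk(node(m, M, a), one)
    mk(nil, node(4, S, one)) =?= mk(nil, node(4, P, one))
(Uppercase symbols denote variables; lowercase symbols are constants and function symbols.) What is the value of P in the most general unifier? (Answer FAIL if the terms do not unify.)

Decompose mk/2: e =?= e,  node(nil, 4, node(M, nil, M)) =?= node(nil, 4, W).
Delete trivial equation e =?= e.
Decompose node/3: nil =?= nil,  4 =?= 4,  node(M, nil, M) =?= W.
Delete trivial equation nil =?= nil.
Delete trivial equation 4 =?= 4.
Bind W := node(M, nil, M); substituting into the one remaining equation that mentions W gives: tup(one, nil, S) =?= tup(one, nil, tup(mk(node(M, nil, M), a), tup(one, nil, one), mk(e, node(M, nil, M)))).
Decompose tup/3: one =?= one,  nil =?= nil,  S =?= tup(mk(node(M, nil, M), a), tup(one, nil, one), mk(e, node(M, nil, M))).
Delete trivial equation one =?= one.
Delete trivial equation nil =?= nil.
Bind S := tup(mk(node(M, nil, M), a), tup(one, nil, one), mk(e, node(M, nil, M))); substituting into the one remaining equation that mentions S gives: mk(nil, node(4, tup(mk(node(M, nil, M), a), tup(one, nil, one), mk(e, node(M, nil, M))), one)) =?= mk(nil, node(4, P, one)).
Decompose mk/2: node(m, mk(e, a), a) =?= node(m, M, a),  one =?= one.
Decompose node/3: m =?= m,  mk(e, a) =?= M,  a =?= a.
Delete trivial equation m =?= m.
Bind M := mk(e, a); substituting into the one remaining equation that mentions M gives: mk(nil, node(4, tup(mk(node(mk(e, a), nil, mk(e, a)), a), tup(one, nil, one), mk(e, node(mk(e, a), nil, mk(e, a)))), one)) =?= mk(nil, node(4, P, one)). Substituting into the earlier bindings gives W := node(mk(e, a), nil, mk(e, a)), S := tup(mk(node(mk(e, a), nil, mk(e, a)), a), tup(one, nil, one), mk(e, node(mk(e, a), nil, mk(e, a)))).
Delete trivial equation a =?= a.
Delete trivial equation one =?= one.
Decompose mk/2: nil =?= nil,  node(4, tup(mk(node(mk(e, a), nil, mk(e, a)), a), tup(one, nil, one), mk(e, node(mk(e, a), nil, mk(e, a)))), one) =?= node(4, P, one).
Delete trivial equation nil =?= nil.
Decompose node/3: 4 =?= 4,  tup(mk(node(mk(e, a), nil, mk(e, a)), a), tup(one, nil, one), mk(e, node(mk(e, a), nil, mk(e, a)))) =?= P,  one =?= one.
Delete trivial equation 4 =?= 4.
Bind P := tup(mk(node(mk(e, a), nil, mk(e, a)), a), tup(one, nil, one), mk(e, node(mk(e, a), nil, mk(e, a)))); no other remaining equation mentions P.
Delete trivial equation one =?= one.
MGU = { W -> node(mk(e, a), nil, mk(e, a)), S -> tup(mk(node(mk(e, a), nil, mk(e, a)), a), tup(one, nil, one), mk(e, node(mk(e, a), nil, mk(e, a)))), M -> mk(e, a), P -> tup(mk(node(mk(e, a), nil, mk(e, a)), a), tup(one, nil, one), mk(e, node(mk(e, a), nil, mk(e, a)))) }, so P -> tup(mk(node(mk(e, a), nil, mk(e, a)), a), tup(one, nil, one), mk(e, node(mk(e, a), nil, mk(e, a)))).

tup(mk(node(mk(e, a), nil, mk(e, a)), a), tup(one, nil, one), mk(e, node(mk(e, a), nil, mk(e, a))))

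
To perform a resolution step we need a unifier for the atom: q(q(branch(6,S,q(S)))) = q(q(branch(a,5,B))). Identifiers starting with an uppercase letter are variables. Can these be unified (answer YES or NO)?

NO

Decompose q/1: q(branch(6,S,q(S))) = q(branch(a,5,B)).
Decompose q/1: branch(6,S,q(S)) = branch(a,5,B).
Decompose branch/3: 6 = a,  S = 5,  q(S) = B.
Clash: constants 6 and a differ; no unifier exists.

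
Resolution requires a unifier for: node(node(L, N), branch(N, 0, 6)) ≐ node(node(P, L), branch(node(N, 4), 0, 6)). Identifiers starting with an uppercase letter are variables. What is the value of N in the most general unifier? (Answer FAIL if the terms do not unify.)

Decompose node/2: node(L, N) ≐ node(P, L),  branch(N, 0, 6) ≐ branch(node(N, 4), 0, 6).
Decompose node/2: L ≐ P,  N ≐ L.
Bind L := P; substituting into the one remaining equation that mentions L gives: N ≐ P.
Bind N := P; substituting into the remaining equation gives: branch(P, 0, 6) ≐ branch(node(P, 4), 0, 6).
Decompose branch/3: P ≐ node(P, 4),  0 ≐ 0,  6 ≐ 6.
Occurs check fails: P occurs in node(P, 4); the equation P ≐ node(P, 4) has no finite solution.

FAIL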